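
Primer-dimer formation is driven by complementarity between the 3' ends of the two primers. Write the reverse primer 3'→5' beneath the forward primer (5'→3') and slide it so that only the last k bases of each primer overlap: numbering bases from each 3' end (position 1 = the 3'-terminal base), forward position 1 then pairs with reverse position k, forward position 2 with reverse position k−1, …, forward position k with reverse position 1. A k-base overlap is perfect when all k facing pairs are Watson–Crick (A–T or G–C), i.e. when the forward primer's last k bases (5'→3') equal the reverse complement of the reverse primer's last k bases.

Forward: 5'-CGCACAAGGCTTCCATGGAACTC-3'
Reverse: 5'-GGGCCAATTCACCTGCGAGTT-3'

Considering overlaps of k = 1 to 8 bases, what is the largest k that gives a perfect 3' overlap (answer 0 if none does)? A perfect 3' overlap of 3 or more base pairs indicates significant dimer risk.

Longest perfect overlap: 5 complementary base pairs; significant dimer risk (threshold 3).

Last 8 bases (5'→3') — forward …TGGAACTC, reverse …TGCGAGTT.
Reverse complement of the reverse primer's last 8 bases: AACTCGCA; its first k bases are the reverse complement of the reverse primer's last k bases, so a perfect k-base overlap needs the forward primer's last k bases to equal them.
Comparing (forward last k vs required): k=1: C vs A ✗; k=2: TC vs AA ✗; k=3: CTC vs AAC ✗; k=4: ACTC vs AACT ✗; k=5: AACTC vs AACTC ✓; k=6: GAACTC vs AACTCG ✗; k=7: GGAACTC vs AACTCGC ✗; k=8: TGGAACTC vs AACTCGCA ✗.
Only k = 5 is perfect, so the longest perfect 3' overlap is 5.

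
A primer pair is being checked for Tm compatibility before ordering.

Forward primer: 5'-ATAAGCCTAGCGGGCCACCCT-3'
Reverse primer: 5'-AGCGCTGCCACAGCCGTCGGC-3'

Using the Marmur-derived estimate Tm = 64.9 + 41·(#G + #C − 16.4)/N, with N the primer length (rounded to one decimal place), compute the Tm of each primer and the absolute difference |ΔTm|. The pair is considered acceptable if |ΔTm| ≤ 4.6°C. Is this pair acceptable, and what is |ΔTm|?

|ΔTm| = 5.8°C; the pair is not acceptable.

Forward: G+C = 13, N = 21 → Tm = 64.9 + 41·(13 − 16.4)/21 = 58.3°C.
Reverse: G+C = 16, N = 21 → Tm = 64.9 + 41·(16 − 16.4)/21 = 64.1°C.
|ΔTm| = |58.3 − 64.1| = 5.8°C, > 4.6°C.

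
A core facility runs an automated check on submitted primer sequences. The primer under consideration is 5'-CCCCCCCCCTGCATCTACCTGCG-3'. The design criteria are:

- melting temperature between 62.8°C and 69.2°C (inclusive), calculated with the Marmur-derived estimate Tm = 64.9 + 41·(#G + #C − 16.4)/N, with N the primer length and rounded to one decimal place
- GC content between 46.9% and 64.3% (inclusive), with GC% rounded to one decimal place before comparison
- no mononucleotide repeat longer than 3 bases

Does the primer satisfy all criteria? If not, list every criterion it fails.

Fails: GC content, homopolymer run.

Base counts: A=2, T=4, G=3, C=14 (length 23).
Tm: Tm = 64.9 + 41·(17 − 16.4)/23 = 66.0°C ✓
GC content: GC 17/23 = 73.9%, outside 46.9–64.3% ✗
homopolymer run: longest run = 9, exceeds 3 ✗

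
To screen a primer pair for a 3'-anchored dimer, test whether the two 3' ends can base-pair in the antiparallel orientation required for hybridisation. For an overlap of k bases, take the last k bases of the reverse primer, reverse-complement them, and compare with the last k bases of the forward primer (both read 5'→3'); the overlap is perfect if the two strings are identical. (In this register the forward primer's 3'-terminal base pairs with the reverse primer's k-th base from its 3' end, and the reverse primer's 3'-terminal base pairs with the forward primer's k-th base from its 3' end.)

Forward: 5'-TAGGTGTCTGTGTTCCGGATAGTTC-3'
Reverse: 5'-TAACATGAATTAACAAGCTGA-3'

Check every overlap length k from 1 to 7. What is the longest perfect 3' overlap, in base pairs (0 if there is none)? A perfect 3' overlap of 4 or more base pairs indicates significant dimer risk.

Longest perfect overlap: 2 complementary base pairs; below the dimer-risk threshold (threshold 4).

Last 7 bases (5'→3') — forward …ATAGTTC, reverse …AAGCTGA.
Reverse complement of the reverse primer's last 7 bases: TCAGCTT; its first k bases are the reverse complement of the reverse primer's last k bases, so a perfect k-base overlap needs the forward primer's last k bases to equal them.
Comparing (forward last k vs required): k=1: C vs T ✗; k=2: TC vs TC ✓; k=3: TTC vs TCA ✗; k=4: GTTC vs TCAG ✗; k=5: AGTTC vs TCAGC ✗; k=6: TAGTTC vs TCAGCT ✗; k=7: ATAGTTC vs TCAGCTT ✗.
Only k = 2 is perfect, so the longest perfect 3' overlap is 2.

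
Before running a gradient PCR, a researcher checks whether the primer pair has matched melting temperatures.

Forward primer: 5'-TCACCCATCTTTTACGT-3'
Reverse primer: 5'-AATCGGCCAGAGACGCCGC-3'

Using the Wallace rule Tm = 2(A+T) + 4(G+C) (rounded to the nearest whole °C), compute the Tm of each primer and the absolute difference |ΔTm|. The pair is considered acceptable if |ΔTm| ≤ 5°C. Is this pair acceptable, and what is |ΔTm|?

Forward: A=3 T=7 G=1 C=6 → Tm = 2·10 + 4·7 = 48°C.
Reverse: A=5 T=1 G=6 C=7 → Tm = 2·6 + 4·13 = 64°C.
|ΔTm| = |48 − 64| = 16°C, > 5°C.

|ΔTm| = 16°C; the pair is not acceptable.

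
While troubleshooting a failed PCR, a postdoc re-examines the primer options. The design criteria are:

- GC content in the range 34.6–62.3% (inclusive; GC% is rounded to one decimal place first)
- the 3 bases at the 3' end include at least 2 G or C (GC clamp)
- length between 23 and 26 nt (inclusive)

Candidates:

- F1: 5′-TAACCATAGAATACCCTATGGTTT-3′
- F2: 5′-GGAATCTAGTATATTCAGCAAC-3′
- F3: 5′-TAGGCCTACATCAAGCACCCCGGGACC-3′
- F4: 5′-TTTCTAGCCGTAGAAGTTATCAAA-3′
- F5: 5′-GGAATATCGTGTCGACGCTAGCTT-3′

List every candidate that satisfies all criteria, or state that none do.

None of the candidates satisfy all criteria.

F1 (24 nt, A=8 T=8 G=3 C=5): GC 8/24 = 33.3%, outside 34.6–62.3% ✗; 3' end TTT has 0 G/C, need ≥2 ✗; length 24 ✓ — fails.
F2 (22 nt, A=8 T=6 G=4 C=4): GC 8/22 = 36.4% ✓; 3' end AAC has 1 G/C, need ≥2 ✗; length 22, outside 23–26 ✗ — fails.
F3 (27 nt, A=7 T=3 G=6 C=11): GC 17/27 = 63.0%, outside 34.6–62.3% ✗; 3' end ACC has 2 G/C ✓; length 27, outside 23–26 ✗ — fails.
F4 (24 nt, A=8 T=8 G=4 C=4): GC 8/24 = 33.3%, outside 34.6–62.3% ✗; 3' end AAA has 0 G/C, need ≥2 ✗; length 24 ✓ — fails.
F5 (24 nt, A=5 T=7 G=7 C=5): GC 12/24 = 50.0% ✓; 3' end CTT has 1 G/C, need ≥2 ✗; length 24 ✓ — fails.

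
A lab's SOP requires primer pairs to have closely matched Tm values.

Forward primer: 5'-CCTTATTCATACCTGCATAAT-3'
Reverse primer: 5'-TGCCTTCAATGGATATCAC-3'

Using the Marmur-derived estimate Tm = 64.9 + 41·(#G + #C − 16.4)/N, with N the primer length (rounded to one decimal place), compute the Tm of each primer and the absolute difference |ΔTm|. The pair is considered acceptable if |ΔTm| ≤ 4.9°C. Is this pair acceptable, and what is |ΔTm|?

Forward: G+C = 7, N = 21 → Tm = 64.9 + 41·(7 − 16.4)/21 = 46.5°C.
Reverse: G+C = 8, N = 19 → Tm = 64.9 + 41·(8 − 16.4)/19 = 46.8°C.
|ΔTm| = |46.5 − 46.8| = 0.3°C, ≤ 4.9°C.

|ΔTm| = 0.3°C; the pair is acceptable.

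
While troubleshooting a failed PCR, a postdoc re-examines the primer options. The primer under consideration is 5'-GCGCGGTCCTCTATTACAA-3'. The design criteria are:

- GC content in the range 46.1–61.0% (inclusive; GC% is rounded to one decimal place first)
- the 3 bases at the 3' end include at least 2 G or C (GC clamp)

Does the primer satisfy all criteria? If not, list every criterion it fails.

Base counts: A=4, T=5, G=4, C=6 (length 19).
GC content: GC 10/19 = 52.6% ✓
GC clamp: 3' end CAA has 1 G/C, need ≥2 ✗

Fails: GC clamp.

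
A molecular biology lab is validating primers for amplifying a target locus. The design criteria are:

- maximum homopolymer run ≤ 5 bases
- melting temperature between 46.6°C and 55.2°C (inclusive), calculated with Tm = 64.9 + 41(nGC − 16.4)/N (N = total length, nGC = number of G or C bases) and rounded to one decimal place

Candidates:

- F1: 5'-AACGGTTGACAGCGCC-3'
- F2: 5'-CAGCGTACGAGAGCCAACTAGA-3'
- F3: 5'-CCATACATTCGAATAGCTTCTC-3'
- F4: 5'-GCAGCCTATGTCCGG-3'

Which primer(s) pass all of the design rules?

F1, F3 and F4.

F1 (16 nt, A=4 T=2 G=5 C=5): longest run = 2 ✓; Tm = 64.9 + 41·(10 − 16.4)/16 = 48.5°C ✓ — passes.
F2 (22 nt, A=8 T=2 G=6 C=6): longest run = 2 ✓; Tm = 64.9 + 41·(12 − 16.4)/22 = 56.7°C, outside 46.6–55.2°C ✗ — fails.
F3 (22 nt, A=6 T=7 G=2 C=7): longest run = 2 ✓; Tm = 64.9 + 41·(9 − 16.4)/22 = 51.1°C ✓ — passes.
F4 (15 nt, A=2 T=3 G=5 C=5): longest run = 2 ✓; Tm = 64.9 + 41·(10 − 16.4)/15 = 47.4°C ✓ — passes.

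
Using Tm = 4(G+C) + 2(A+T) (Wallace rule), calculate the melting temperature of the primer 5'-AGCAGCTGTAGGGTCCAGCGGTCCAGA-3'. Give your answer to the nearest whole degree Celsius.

Base counts: A=6, T=4, G=10, C=7 (length 27).
Tm = 2·(6+4) + 4·(10+7) = 2·10 + 4·17 = 20 + 68 = 88°C.

88°C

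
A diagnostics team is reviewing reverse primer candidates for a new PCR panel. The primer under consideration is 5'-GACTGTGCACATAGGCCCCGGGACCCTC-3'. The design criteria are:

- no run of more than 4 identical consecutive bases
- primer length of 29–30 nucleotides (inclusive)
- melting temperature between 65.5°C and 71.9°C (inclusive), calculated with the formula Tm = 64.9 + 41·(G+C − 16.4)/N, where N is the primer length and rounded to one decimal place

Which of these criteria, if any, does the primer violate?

Fails: length.

Base counts: A=5, T=4, G=8, C=11 (length 28).
homopolymer run: longest run = 4 ✓
length: length 28, outside 29–30 ✗
Tm: Tm = 64.9 + 41·(19 − 16.4)/28 = 68.7°C ✓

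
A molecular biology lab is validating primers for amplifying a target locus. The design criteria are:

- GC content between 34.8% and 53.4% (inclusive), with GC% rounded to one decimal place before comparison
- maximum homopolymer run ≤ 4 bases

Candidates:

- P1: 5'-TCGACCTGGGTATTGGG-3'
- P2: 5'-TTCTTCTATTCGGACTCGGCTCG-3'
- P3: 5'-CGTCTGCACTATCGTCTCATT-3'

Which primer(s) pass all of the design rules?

P2 and P3.

P1 (17 nt, A=2 T=5 G=7 C=3): GC 10/17 = 58.8%, outside 34.8–53.4% ✗; longest run = 3 ✓ — fails.
P2 (23 nt, A=2 T=9 G=5 C=7): GC 12/23 = 52.2% ✓; longest run = 2 ✓ — passes.
P3 (21 nt, A=3 T=8 G=3 C=7): GC 10/21 = 47.6% ✓; longest run = 2 ✓ — passes.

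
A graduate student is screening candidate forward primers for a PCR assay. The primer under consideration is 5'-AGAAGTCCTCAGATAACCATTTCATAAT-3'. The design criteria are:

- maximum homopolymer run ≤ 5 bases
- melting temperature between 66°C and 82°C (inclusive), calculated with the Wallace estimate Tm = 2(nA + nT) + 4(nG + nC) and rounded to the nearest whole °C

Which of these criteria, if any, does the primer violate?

Meets all criteria.

Base counts: A=11, T=8, G=3, C=6 (length 28).
homopolymer run: longest run = 3 ✓
Tm: Tm = 2·19 + 4·9 = 74°C ✓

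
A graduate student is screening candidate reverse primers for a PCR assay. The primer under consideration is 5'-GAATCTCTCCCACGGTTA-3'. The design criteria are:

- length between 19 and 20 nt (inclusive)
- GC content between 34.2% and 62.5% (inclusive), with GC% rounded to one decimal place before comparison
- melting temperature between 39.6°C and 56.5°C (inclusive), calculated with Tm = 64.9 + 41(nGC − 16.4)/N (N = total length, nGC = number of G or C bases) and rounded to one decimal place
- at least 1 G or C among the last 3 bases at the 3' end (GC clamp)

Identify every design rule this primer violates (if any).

Base counts: A=4, T=5, G=3, C=6 (length 18).
length: length 18, outside 19–20 ✗
GC content: GC 9/18 = 50.0% ✓
Tm: Tm = 64.9 + 41·(9 − 16.4)/18 = 48.0°C ✓
GC clamp: 3' end TTA has 0 G/C, need ≥1 ✗

Fails: length, GC clamp.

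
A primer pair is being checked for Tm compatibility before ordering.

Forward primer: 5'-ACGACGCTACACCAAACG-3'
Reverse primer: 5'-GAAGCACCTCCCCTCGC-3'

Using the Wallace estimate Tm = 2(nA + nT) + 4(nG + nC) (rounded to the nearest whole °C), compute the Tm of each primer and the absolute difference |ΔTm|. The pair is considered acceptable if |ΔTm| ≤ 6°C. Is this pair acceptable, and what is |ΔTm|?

Forward: A=7 T=1 G=3 C=7 → Tm = 2·8 + 4·10 = 56°C.
Reverse: A=3 T=2 G=3 C=9 → Tm = 2·5 + 4·12 = 58°C.
|ΔTm| = |56 − 58| = 2°C, ≤ 6°C.

|ΔTm| = 2°C; the pair is acceptable.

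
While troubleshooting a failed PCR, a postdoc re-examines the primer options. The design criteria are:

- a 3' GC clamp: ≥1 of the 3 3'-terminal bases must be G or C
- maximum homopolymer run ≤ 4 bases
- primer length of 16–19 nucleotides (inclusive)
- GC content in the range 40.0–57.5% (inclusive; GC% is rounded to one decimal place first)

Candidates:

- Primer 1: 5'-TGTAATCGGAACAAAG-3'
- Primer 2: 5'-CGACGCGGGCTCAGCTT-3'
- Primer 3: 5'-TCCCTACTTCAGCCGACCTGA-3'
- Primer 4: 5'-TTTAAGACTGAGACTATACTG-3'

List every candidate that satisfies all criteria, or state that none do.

Primer 1 (16 nt, A=7 T=3 G=4 C=2): 3' end AAG has 1 G/C ✓; longest run = 3 ✓; length 16 ✓; GC 6/16 = 37.5%, outside 40.0–57.5% ✗ — fails.
Primer 2 (17 nt, A=2 T=3 G=6 C=6): 3' end CTT has 1 G/C ✓; longest run = 3 ✓; length 17 ✓; GC 12/17 = 70.6%, outside 40.0–57.5% ✗ — fails.
Primer 3 (21 nt, A=4 T=5 G=3 C=9): 3' end TGA has 1 G/C ✓; longest run = 3 ✓; length 21, outside 16–19 ✗; GC 12/21 = 57.1% ✓ — fails.
Primer 4 (21 nt, A=7 T=7 G=4 C=3): 3' end CTG has 2 G/C ✓; longest run = 3 ✓; length 21, outside 16–19 ✗; GC 7/21 = 33.3%, outside 40.0–57.5% ✗ — fails.

None of the candidates satisfy all criteria.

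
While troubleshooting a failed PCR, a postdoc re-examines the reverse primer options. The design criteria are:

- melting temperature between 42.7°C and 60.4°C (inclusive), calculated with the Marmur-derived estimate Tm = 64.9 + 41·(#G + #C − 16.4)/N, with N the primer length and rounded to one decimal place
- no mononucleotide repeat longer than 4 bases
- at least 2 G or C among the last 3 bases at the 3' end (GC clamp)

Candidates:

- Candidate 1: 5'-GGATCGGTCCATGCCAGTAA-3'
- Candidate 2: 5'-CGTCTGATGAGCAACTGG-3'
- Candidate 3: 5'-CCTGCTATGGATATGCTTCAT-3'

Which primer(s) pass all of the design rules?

Candidate 1 (20 nt, A=5 T=4 G=6 C=5): Tm = 64.9 + 41·(11 − 16.4)/20 = 53.8°C ✓; longest run = 2 ✓; 3' end TAA has 0 G/C, need ≥2 ✗ — fails.
Candidate 2 (18 nt, A=4 T=4 G=6 C=4): Tm = 64.9 + 41·(10 − 16.4)/18 = 50.3°C ✓; longest run = 2 ✓; 3' end TGG has 2 G/C ✓ — passes.
Candidate 3 (21 nt, A=4 T=8 G=4 C=5): Tm = 64.9 + 41·(9 − 16.4)/21 = 50.5°C ✓; longest run = 2 ✓; 3' end CAT has 1 G/C, need ≥2 ✗ — fails.

Candidate 2 only.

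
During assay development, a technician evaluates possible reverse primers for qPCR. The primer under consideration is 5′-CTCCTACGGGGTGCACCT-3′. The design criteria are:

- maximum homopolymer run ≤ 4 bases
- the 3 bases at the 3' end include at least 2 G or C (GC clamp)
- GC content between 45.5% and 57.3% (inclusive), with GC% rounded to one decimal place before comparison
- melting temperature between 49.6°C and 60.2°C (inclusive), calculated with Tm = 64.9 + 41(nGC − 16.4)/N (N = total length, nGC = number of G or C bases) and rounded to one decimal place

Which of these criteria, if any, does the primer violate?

Base counts: A=2, T=4, G=5, C=7 (length 18).
homopolymer run: longest run = 4 ✓
GC clamp: 3' end CCT has 2 G/C ✓
GC content: GC 12/18 = 66.7%, outside 45.5–57.3% ✗
Tm: Tm = 64.9 + 41·(12 − 16.4)/18 = 54.9°C ✓

Fails: GC content.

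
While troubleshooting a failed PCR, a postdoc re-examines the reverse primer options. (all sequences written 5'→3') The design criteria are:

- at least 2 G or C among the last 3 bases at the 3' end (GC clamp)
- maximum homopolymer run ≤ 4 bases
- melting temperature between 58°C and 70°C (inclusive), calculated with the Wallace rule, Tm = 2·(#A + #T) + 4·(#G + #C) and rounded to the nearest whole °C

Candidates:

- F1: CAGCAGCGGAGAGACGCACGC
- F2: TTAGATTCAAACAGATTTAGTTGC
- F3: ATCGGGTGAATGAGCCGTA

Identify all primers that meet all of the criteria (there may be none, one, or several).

F2 only.

F1 (21 nt, A=6 T=0 G=8 C=7): 3' end CGC has 3 G/C ✓; longest run = 2 ✓; Tm = 2·6 + 4·15 = 72°C, outside 58–70°C ✗ — fails.
F2 (24 nt, A=8 T=9 G=4 C=3): 3' end TGC has 2 G/C ✓; longest run = 3 ✓; Tm = 2·17 + 4·7 = 62°C ✓ — passes.
F3 (19 nt, A=5 T=4 G=7 C=3): 3' end GTA has 1 G/C, need ≥2 ✗; longest run = 3 ✓; Tm = 2·9 + 4·10 = 58°C ✓ — fails.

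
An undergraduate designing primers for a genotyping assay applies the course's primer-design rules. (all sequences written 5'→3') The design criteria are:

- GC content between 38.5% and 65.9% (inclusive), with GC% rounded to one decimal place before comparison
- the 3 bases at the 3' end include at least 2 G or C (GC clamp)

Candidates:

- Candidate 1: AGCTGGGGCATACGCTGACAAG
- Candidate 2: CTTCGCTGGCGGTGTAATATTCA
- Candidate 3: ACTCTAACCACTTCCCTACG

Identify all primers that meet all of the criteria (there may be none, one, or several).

Candidate 3 only.

Candidate 1 (22 nt, A=6 T=3 G=8 C=5): GC 13/22 = 59.1% ✓; 3' end AAG has 1 G/C, need ≥2 ✗ — fails.
Candidate 2 (23 nt, A=4 T=8 G=6 C=5): GC 11/23 = 47.8% ✓; 3' end TCA has 1 G/C, need ≥2 ✗ — fails.
Candidate 3 (20 nt, A=5 T=5 G=1 C=9): GC 10/20 = 50.0% ✓; 3' end ACG has 2 G/C ✓ — passes.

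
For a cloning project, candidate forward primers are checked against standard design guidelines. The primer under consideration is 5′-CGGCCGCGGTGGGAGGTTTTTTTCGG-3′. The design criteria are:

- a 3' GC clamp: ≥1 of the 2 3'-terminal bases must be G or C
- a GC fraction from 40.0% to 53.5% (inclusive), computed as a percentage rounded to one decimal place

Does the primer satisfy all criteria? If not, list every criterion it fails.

Base counts: A=1, T=8, G=12, C=5 (length 26).
GC clamp: 3' end GG has 2 G/C ✓
GC content: GC 17/26 = 65.4%, outside 40.0–53.5% ✗

Fails: GC content.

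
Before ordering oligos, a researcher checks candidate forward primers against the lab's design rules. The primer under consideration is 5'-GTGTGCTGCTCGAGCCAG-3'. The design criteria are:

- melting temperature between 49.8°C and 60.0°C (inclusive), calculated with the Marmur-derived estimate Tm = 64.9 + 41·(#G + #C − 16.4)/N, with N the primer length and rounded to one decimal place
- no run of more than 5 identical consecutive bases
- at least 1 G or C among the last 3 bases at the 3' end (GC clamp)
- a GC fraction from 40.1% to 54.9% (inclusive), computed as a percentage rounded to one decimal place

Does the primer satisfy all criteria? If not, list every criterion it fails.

Base counts: A=2, T=4, G=7, C=5 (length 18).
Tm: Tm = 64.9 + 41·(12 − 16.4)/18 = 54.9°C ✓
homopolymer run: longest run = 2 ✓
GC clamp: 3' end CAG has 2 G/C ✓
GC content: GC 12/18 = 66.7%, outside 40.1–54.9% ✗

Fails: GC content.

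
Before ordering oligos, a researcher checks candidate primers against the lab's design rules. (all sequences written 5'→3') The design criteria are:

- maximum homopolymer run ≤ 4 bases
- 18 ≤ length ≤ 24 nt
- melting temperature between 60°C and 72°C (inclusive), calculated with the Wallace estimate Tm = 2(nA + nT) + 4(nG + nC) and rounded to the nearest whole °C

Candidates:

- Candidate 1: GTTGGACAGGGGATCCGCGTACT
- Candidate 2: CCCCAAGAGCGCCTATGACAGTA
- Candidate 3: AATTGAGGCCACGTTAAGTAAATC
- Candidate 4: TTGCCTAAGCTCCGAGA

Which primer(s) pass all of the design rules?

Candidate 2 and Candidate 3.

Candidate 1 (23 nt, A=4 T=5 G=9 C=5): longest run = 4 ✓; length 23 ✓; Tm = 2·9 + 4·14 = 74°C, outside 60–72°C ✗ — fails.
Candidate 2 (23 nt, A=7 T=3 G=5 C=8): longest run = 4 ✓; length 23 ✓; Tm = 2·10 + 4·13 = 72°C ✓ — passes.
Candidate 3 (24 nt, A=9 T=6 G=5 C=4): longest run = 3 ✓; length 24 ✓; Tm = 2·15 + 4·9 = 66°C ✓ — passes.
Candidate 4 (17 nt, A=4 T=4 G=4 C=5): longest run = 2 ✓; length 17, outside 18–24 ✗; Tm = 2·8 + 4·9 = 52°C, outside 60–72°C ✗ — fails.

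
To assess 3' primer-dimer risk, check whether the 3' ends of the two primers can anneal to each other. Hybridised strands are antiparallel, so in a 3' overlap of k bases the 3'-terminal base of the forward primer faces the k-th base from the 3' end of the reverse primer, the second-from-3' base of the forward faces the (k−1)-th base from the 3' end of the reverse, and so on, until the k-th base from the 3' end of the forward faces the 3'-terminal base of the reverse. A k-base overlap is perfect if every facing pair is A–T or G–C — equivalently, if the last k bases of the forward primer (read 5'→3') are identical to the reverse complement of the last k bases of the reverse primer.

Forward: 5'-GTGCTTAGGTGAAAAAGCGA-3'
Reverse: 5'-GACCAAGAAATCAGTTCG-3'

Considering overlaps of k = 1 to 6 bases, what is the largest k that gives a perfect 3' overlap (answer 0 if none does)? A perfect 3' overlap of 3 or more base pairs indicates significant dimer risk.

Last 6 bases (5'→3') — forward …AAGCGA, reverse …AGTTCG.
Reverse complement of the reverse primer's last 6 bases: CGAACT; its first k bases are the reverse complement of the reverse primer's last k bases, so a perfect k-base overlap needs the forward primer's last k bases to equal them.
Comparing (forward last k vs required): k=1: A vs C ✗; k=2: GA vs CG ✗; k=3: CGA vs CGA ✓; k=4: GCGA vs CGAA ✗; k=5: AGCGA vs CGAAC ✗; k=6: AAGCGA vs CGAACT ✗.
Only k = 3 is perfect, so the longest perfect 3' overlap is 3.

Longest perfect overlap: 3 complementary base pairs; significant dimer risk (threshold 3).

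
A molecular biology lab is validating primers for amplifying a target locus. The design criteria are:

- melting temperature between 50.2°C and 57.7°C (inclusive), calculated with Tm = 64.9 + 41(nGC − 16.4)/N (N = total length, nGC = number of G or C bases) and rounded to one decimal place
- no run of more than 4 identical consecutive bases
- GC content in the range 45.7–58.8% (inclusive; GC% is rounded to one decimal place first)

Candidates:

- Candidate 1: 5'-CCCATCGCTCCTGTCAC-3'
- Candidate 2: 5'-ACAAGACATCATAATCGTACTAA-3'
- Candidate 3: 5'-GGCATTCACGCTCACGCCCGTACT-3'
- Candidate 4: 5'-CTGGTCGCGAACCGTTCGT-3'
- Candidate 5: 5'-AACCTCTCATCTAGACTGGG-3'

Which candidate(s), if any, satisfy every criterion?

Candidate 1 (17 nt, A=2 T=4 G=2 C=9): Tm = 64.9 + 41·(11 − 16.4)/17 = 51.9°C ✓; longest run = 3 ✓; GC 11/17 = 64.7%, outside 45.7–58.8% ✗ — fails.
Candidate 2 (23 nt, A=11 T=5 G=2 C=5): Tm = 64.9 + 41·(7 − 16.4)/23 = 48.1°C, outside 50.2–57.7°C ✗; longest run = 2 ✓; GC 7/23 = 30.4%, outside 45.7–58.8% ✗ — fails.
Candidate 3 (24 nt, A=4 T=5 G=5 C=10): Tm = 64.9 + 41·(15 − 16.4)/24 = 62.5°C, outside 50.2–57.7°C ✗; longest run = 3 ✓; GC 15/24 = 62.5%, outside 45.7–58.8% ✗ — fails.
Candidate 4 (19 nt, A=2 T=5 G=6 C=6): Tm = 64.9 + 41·(12 − 16.4)/19 = 55.4°C ✓; longest run = 2 ✓; GC 12/19 = 63.2%, outside 45.7–58.8% ✗ — fails.
Candidate 5 (20 nt, A=5 T=5 G=4 C=6): Tm = 64.9 + 41·(10 − 16.4)/20 = 51.8°C ✓; longest run = 3 ✓; GC 10/20 = 50.0% ✓ — passes.

Candidate 5 only.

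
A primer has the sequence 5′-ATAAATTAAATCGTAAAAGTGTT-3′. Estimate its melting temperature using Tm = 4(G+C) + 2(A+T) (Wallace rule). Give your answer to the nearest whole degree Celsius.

Base counts: A=11, T=8, G=3, C=1 (length 23).
Tm = 2·(11+8) + 4·(3+1) = 2·19 + 4·4 = 38 + 16 = 54°C.

54°C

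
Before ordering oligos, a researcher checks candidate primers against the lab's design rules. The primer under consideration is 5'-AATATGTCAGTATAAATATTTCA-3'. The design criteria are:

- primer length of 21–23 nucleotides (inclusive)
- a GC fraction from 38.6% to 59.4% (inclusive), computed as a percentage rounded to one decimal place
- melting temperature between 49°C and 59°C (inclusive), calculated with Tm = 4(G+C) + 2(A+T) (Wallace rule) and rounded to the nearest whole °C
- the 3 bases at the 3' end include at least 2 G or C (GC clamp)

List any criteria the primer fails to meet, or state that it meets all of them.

Base counts: A=10, T=9, G=2, C=2 (length 23).
length: length 23 ✓
GC content: GC 4/23 = 17.4%, outside 38.6–59.4% ✗
Tm: Tm = 2·19 + 4·4 = 54°C ✓
GC clamp: 3' end TCA has 1 G/C, need ≥2 ✗

Fails: GC content, GC clamp.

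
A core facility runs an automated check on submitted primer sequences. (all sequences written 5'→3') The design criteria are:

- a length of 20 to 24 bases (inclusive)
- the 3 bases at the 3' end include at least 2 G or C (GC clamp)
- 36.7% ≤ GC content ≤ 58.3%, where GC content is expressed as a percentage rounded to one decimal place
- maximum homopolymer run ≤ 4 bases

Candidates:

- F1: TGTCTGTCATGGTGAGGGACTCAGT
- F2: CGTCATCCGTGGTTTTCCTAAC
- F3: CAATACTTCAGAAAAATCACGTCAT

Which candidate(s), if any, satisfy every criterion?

F1 (25 nt, A=4 T=8 G=9 C=4): length 25, outside 20–24 ✗; 3' end AGT has 1 G/C, need ≥2 ✗; GC 13/25 = 52.0% ✓; longest run = 3 ✓ — fails.
F2 (22 nt, A=3 T=8 G=4 C=7): length 22 ✓; 3' end AAC has 1 G/C, need ≥2 ✗; GC 11/22 = 50.0% ✓; longest run = 4 ✓ — fails.
F3 (25 nt, A=11 T=6 G=2 C=6): length 25, outside 20–24 ✗; 3' end CAT has 1 G/C, need ≥2 ✗; GC 8/25 = 32.0%, outside 36.7–58.3% ✗; longest run = 5, exceeds 4 ✗ — fails.

None of the candidates satisfy all criteria.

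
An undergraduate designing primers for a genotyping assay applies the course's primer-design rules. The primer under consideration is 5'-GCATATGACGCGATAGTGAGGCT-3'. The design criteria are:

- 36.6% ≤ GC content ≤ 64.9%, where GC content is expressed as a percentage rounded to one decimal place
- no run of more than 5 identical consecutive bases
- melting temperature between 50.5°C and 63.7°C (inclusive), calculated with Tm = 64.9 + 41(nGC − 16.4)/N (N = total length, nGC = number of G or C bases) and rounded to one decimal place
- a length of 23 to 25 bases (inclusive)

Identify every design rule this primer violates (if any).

Base counts: A=6, T=5, G=8, C=4 (length 23).
GC content: GC 12/23 = 52.2% ✓
homopolymer run: longest run = 2 ✓
Tm: Tm = 64.9 + 41·(12 − 16.4)/23 = 57.1°C ✓
length: length 23 ✓

Meets all criteria.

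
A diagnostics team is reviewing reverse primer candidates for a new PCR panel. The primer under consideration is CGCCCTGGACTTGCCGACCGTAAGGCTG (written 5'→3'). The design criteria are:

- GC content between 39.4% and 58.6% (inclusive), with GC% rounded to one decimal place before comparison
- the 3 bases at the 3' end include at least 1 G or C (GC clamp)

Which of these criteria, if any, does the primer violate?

Base counts: A=4, T=5, G=9, C=10 (length 28).
GC content: GC 19/28 = 67.9%, outside 39.4–58.6% ✗
GC clamp: 3' end CTG has 2 G/C ✓

Fails: GC content.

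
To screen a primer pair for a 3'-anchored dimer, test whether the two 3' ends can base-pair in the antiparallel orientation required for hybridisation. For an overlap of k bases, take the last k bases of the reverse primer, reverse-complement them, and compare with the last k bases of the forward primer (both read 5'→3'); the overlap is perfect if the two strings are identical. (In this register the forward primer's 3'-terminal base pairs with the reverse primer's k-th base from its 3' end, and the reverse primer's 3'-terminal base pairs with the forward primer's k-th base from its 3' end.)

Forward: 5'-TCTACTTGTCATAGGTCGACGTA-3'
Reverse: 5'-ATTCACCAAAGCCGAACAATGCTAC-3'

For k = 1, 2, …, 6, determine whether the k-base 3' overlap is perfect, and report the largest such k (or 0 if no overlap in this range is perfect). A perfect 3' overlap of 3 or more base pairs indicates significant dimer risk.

Longest perfect overlap: 3 complementary base pairs; significant dimer risk (threshold 3).

Last 6 bases (5'→3') — forward …GACGTA, reverse …TGCTAC.
Reverse complement of the reverse primer's last 6 bases: GTAGCA; its first k bases are the reverse complement of the reverse primer's last k bases, so a perfect k-base overlap needs the forward primer's last k bases to equal them.
Comparing (forward last k vs required): k=1: A vs G ✗; k=2: TA vs GT ✗; k=3: GTA vs GTA ✓; k=4: CGTA vs GTAG ✗; k=5: ACGTA vs GTAGC ✗; k=6: GACGTA vs GTAGCA ✗.
Only k = 3 is perfect, so the longest perfect 3' overlap is 3.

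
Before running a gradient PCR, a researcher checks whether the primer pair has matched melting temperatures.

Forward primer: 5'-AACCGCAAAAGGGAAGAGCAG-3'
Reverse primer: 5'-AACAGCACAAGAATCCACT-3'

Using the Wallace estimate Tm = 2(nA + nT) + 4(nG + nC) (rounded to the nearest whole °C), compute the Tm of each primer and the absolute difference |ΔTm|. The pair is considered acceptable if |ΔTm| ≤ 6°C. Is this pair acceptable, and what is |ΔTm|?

|ΔTm| = 10°C; the pair is not acceptable.

Forward: A=10 T=0 G=7 C=4 → Tm = 2·10 + 4·11 = 64°C.
Reverse: A=9 T=2 G=2 C=6 → Tm = 2·11 + 4·8 = 54°C.
|ΔTm| = |64 − 54| = 10°C, > 6°C.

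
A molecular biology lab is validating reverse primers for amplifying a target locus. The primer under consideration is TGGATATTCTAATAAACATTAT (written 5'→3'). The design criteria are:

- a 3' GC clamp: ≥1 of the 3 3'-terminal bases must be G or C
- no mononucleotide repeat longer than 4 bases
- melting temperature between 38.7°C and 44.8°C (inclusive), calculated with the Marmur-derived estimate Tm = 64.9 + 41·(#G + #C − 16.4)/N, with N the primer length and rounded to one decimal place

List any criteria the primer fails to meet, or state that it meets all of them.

Fails: GC clamp.

Base counts: A=9, T=9, G=2, C=2 (length 22).
GC clamp: 3' end TAT has 0 G/C, need ≥1 ✗
homopolymer run: longest run = 3 ✓
Tm: Tm = 64.9 + 41·(4 − 16.4)/22 = 41.8°C ✓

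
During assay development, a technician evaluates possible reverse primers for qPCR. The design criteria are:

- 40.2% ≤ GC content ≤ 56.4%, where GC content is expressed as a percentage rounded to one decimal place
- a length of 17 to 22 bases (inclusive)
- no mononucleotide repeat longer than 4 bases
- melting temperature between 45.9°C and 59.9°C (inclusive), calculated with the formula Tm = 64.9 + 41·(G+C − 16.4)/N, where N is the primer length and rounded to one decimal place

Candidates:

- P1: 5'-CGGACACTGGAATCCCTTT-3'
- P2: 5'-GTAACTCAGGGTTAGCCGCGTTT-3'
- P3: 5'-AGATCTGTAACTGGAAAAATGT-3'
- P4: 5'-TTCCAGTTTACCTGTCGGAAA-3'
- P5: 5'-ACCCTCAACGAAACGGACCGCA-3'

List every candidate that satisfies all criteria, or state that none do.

P1 (19 nt, A=4 T=5 G=4 C=6): GC 10/19 = 52.6% ✓; length 19 ✓; longest run = 3 ✓; Tm = 64.9 + 41·(10 − 16.4)/19 = 51.1°C ✓ — passes.
P2 (23 nt, A=4 T=7 G=7 C=5): GC 12/23 = 52.2% ✓; length 23, outside 17–22 ✗; longest run = 3 ✓; Tm = 64.9 + 41·(12 − 16.4)/23 = 57.1°C ✓ — fails.
P3 (22 nt, A=9 T=6 G=5 C=2): GC 7/22 = 31.8%, outside 40.2–56.4% ✗; length 22 ✓; longest run = 5, exceeds 4 ✗; Tm = 64.9 + 41·(7 − 16.4)/22 = 47.4°C ✓ — fails.
P4 (21 nt, A=5 T=7 G=4 C=5): GC 9/21 = 42.9% ✓; length 21 ✓; longest run = 3 ✓; Tm = 64.9 + 41·(9 − 16.4)/21 = 50.5°C ✓ — passes.
P5 (22 nt, A=8 T=1 G=4 C=9): GC 13/22 = 59.1%, outside 40.2–56.4% ✗; length 22 ✓; longest run = 3 ✓; Tm = 64.9 + 41·(13 − 16.4)/22 = 58.6°C ✓ — fails.

P1 and P4.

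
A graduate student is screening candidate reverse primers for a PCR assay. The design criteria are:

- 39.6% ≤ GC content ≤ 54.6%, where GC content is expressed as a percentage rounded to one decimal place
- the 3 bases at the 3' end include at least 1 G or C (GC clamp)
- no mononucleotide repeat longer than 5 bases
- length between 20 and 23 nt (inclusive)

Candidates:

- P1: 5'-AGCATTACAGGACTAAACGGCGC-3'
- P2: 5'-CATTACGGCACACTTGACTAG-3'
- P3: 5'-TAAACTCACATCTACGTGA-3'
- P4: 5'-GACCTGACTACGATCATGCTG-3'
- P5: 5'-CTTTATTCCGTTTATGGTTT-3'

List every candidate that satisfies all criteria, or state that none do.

P1, P2 and P4.

P1 (23 nt, A=8 T=3 G=6 C=6): GC 12/23 = 52.2% ✓; 3' end CGC has 3 G/C ✓; longest run = 3 ✓; length 23 ✓ — passes.
P2 (21 nt, A=6 T=5 G=4 C=6): GC 10/21 = 47.6% ✓; 3' end TAG has 1 G/C ✓; longest run = 2 ✓; length 21 ✓ — passes.
P3 (19 nt, A=7 T=5 G=2 C=5): GC 7/19 = 36.8%, outside 39.6–54.6% ✗; 3' end TGA has 1 G/C ✓; longest run = 3 ✓; length 19, outside 20–23 ✗ — fails.
P4 (21 nt, A=5 T=5 G=5 C=6): GC 11/21 = 52.4% ✓; 3' end CTG has 2 G/C ✓; longest run = 2 ✓; length 21 ✓ — passes.
P5 (20 nt, A=2 T=12 G=3 C=3): GC 6/20 = 30.0%, outside 39.6–54.6% ✗; 3' end TTT has 0 G/C, need ≥1 ✗; longest run = 3 ✓; length 20 ✓ — fails.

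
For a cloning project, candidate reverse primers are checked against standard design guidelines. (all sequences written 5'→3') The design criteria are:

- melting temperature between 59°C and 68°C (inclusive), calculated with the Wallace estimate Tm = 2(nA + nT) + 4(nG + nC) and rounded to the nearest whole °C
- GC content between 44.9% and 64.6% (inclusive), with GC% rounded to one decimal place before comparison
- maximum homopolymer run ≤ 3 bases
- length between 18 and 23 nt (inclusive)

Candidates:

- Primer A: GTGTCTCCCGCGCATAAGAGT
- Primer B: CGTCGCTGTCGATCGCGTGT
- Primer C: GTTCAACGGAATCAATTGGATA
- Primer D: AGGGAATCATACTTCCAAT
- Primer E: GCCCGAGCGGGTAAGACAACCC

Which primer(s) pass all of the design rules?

Primer A (21 nt, A=4 T=5 G=6 C=6): Tm = 2·9 + 4·12 = 66°C ✓; GC 12/21 = 57.1% ✓; longest run = 3 ✓; length 21 ✓ — passes.
Primer B (20 nt, A=1 T=6 G=7 C=6): Tm = 2·7 + 4·13 = 66°C ✓; GC 13/20 = 65.0%, outside 44.9–64.6% ✗; longest run = 1 ✓; length 20 ✓ — fails.
Primer C (22 nt, A=8 T=6 G=5 C=3): Tm = 2·14 + 4·8 = 60°C ✓; GC 8/22 = 36.4%, outside 44.9–64.6% ✗; longest run = 2 ✓; length 22 ✓ — fails.
Primer D (19 nt, A=7 T=5 G=3 C=4): Tm = 2·12 + 4·7 = 52°C, outside 59–68°C ✗; GC 7/19 = 36.8%, outside 44.9–64.6% ✗; longest run = 3 ✓; length 19 ✓ — fails.
Primer E (22 nt, A=6 T=1 G=7 C=8): Tm = 2·7 + 4·15 = 74°C, outside 59–68°C ✗; GC 15/22 = 68.2%, outside 44.9–64.6% ✗; longest run = 3 ✓; length 22 ✓ — fails.

Primer A only.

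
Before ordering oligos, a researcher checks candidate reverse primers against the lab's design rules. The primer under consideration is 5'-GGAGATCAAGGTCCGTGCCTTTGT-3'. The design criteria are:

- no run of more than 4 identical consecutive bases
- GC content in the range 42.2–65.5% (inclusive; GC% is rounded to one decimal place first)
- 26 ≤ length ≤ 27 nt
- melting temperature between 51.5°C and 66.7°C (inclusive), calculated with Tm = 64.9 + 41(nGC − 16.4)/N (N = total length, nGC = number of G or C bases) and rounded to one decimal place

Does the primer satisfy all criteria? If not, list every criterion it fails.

Fails: length.

Base counts: A=4, T=7, G=8, C=5 (length 24).
homopolymer run: longest run = 3 ✓
GC content: GC 13/24 = 54.2% ✓
length: length 24, outside 26–27 ✗
Tm: Tm = 64.9 + 41·(13 − 16.4)/24 = 59.1°C ✓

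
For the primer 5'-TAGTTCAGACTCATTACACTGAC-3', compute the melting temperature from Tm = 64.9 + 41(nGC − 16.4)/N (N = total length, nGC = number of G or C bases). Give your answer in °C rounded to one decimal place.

Base counts: A=7, T=7, G=3, C=6; G+C = 9, N = 23.
Tm = 64.9 + 41·(9 − 16.4)/23 = 64.9 + -303.40/23 = 51.7°C.

51.7°C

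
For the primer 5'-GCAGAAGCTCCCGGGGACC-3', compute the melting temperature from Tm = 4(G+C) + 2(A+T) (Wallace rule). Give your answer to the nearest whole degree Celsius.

Base counts: A=4, T=1, G=7, C=7 (length 19).
Tm = 2·(4+1) + 4·(7+7) = 2·5 + 4·14 = 10 + 56 = 66°C.

66°C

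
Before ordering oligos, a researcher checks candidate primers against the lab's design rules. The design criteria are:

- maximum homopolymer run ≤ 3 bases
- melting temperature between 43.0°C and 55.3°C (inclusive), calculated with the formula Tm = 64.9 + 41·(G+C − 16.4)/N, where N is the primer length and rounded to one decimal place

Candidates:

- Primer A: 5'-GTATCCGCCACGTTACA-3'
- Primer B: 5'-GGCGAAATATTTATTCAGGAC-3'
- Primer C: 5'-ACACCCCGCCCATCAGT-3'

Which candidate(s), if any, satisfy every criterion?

Primer A and Primer B.

Primer A (17 nt, A=4 T=4 G=3 C=6): longest run = 2 ✓; Tm = 64.9 + 41·(9 − 16.4)/17 = 47.1°C ✓ — passes.
Primer B (21 nt, A=7 T=6 G=5 C=3): longest run = 3 ✓; Tm = 64.9 + 41·(8 − 16.4)/21 = 48.5°C ✓ — passes.
Primer C (17 nt, A=4 T=2 G=2 C=9): longest run = 4, exceeds 3 ✗; Tm = 64.9 + 41·(11 − 16.4)/17 = 51.9°C ✓ — fails.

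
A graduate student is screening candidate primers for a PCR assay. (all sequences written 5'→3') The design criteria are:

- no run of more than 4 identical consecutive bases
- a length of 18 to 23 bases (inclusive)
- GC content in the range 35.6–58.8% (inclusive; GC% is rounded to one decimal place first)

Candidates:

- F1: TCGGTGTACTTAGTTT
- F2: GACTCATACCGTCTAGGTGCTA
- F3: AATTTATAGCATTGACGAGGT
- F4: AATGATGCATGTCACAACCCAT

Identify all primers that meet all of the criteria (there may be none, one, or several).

F1 (16 nt, A=2 T=8 G=4 C=2): longest run = 3 ✓; length 16, outside 18–23 ✗; GC 6/16 = 37.5% ✓ — fails.
F2 (22 nt, A=5 T=6 G=5 C=6): longest run = 2 ✓; length 22 ✓; GC 11/22 = 50.0% ✓ — passes.
F3 (21 nt, A=7 T=7 G=5 C=2): longest run = 3 ✓; length 21 ✓; GC 7/21 = 33.3%, outside 35.6–58.8% ✗ — fails.
F4 (22 nt, A=8 T=5 G=3 C=6): longest run = 3 ✓; length 22 ✓; GC 9/22 = 40.9% ✓ — passes.

F2 and F4.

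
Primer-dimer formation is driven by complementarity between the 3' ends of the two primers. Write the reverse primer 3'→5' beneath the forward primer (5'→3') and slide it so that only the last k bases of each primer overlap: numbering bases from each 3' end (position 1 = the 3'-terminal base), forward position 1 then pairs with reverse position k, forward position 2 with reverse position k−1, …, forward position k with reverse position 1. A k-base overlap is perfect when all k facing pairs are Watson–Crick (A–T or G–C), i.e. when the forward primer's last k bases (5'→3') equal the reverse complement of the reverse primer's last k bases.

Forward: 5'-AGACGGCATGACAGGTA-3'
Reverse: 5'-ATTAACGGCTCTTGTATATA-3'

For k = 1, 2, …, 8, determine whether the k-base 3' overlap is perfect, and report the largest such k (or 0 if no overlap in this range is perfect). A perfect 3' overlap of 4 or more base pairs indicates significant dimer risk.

Longest perfect overlap: 2 complementary base pairs; below the dimer-risk threshold (threshold 4).

Last 8 bases (5'→3') — forward …GACAGGTA, reverse …TGTATATA.
Reverse complement of the reverse primer's last 8 bases: TATATACA; its first k bases are the reverse complement of the reverse primer's last k bases, so a perfect k-base overlap needs the forward primer's last k bases to equal them.
Comparing (forward last k vs required): k=1: A vs T ✗; k=2: TA vs TA ✓; k=3: GTA vs TAT ✗; k=4: GGTA vs TATA ✗; k=5: AGGTA vs TATAT ✗; k=6: CAGGTA vs TATATA ✗; k=7: ACAGGTA vs TATATAC ✗; k=8: GACAGGTA vs TATATACA ✗.
Only k = 2 is perfect, so the longest perfect 3' overlap is 2.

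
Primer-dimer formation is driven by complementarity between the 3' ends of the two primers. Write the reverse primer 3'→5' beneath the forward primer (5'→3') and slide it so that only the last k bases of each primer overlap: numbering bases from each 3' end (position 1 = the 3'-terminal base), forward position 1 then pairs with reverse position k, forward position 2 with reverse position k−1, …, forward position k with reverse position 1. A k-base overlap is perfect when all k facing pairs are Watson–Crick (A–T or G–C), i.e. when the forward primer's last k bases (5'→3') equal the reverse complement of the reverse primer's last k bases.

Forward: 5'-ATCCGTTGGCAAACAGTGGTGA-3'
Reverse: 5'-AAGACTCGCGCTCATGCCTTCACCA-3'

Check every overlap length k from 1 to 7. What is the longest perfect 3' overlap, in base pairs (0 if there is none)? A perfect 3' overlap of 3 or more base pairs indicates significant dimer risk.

Last 7 bases (5'→3') — forward …GTGGTGA, reverse …TTCACCA.
Reverse complement of the reverse primer's last 7 bases: TGGTGAA; its first k bases are the reverse complement of the reverse primer's last k bases, so a perfect k-base overlap needs the forward primer's last k bases to equal them.
Comparing (forward last k vs required): k=1: A vs T ✗; k=2: GA vs TG ✗; k=3: TGA vs TGG ✗; k=4: GTGA vs TGGT ✗; k=5: GGTGA vs TGGTG ✗; k=6: TGGTGA vs TGGTGA ✓; k=7: GTGGTGA vs TGGTGAA ✗.
Only k = 6 is perfect, so the longest perfect 3' overlap is 6.

Longest perfect overlap: 6 complementary base pairs; significant dimer risk (threshold 3).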